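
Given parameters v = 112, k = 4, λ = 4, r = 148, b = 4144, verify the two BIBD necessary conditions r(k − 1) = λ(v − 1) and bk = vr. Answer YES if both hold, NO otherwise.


Condition (i): r(k − 1) = 148·3 = 444; λ(v − 1) = 4·111 = 444. Match? YES.
Condition (ii): bk = 4144·4 = 16576; vr = 112·148 = 16576. Match? YES.
Both conditions hold? YES.

YES


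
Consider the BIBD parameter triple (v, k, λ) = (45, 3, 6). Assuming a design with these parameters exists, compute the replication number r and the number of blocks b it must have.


Any 2-(v, k, λ) BIBD satisfies two necessary conditions:
  (i)  Each point sits in r blocks, and counting incidences through any fixed point gives r(k − 1) = λ(v − 1), so r = λ(v − 1)/(k − 1).
  (ii) Total incidences bk = vr, so b = vr/k.
Step 1: r = λ(v − 1)/(k − 1) = 6·(45 − 1)/(3 − 1) = 6·44/2 = 264/2 = 132.
Step 2: b = vr/k = 45·132/3 = 5940/3 = 1980.
Check integrality: r = 132 ∈ Z ✓, b = 1980 ∈ Z ✓.
(These identities are necessary conditions: they determine r and b for any design with these parameters, but do not by themselves prove that one exists.)

r = 132, b = 1980.


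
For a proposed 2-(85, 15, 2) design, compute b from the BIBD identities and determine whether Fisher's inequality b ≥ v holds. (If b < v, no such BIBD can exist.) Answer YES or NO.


b = λv(v − 1)/(k(k − 1)) = 2·85·84/(15·14) = 14280/210 = 68.
Compare with v = 85: b < v, so Fisher's inequality fails.

NO


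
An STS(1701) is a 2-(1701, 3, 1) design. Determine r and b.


An STS(v) is a 2-(v, 3, 1) BIBD: block size k = 3, λ = 1.
Replication: r(k − 1) = λ(v − 1) ⇒ r·2 = 1701 − 1 = 1700 ⇒ r = 850.
Block count: b = v(v − 1)/6 = 1701·1700/6 = 2891700/6 = 481950.
(Check via bk = vr: 481950·3 = 1445850 = 1701·850 = 1445850 ✓.)

r = 850, b = 481950.


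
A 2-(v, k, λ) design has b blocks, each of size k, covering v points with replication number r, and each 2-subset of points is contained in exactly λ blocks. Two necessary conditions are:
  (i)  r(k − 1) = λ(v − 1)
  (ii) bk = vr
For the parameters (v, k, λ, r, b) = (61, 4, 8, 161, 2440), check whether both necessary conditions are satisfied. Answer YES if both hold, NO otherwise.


Condition (i): r(k − 1) = 161·3 = 483; λ(v − 1) = 8·60 = 480. Match? NO.
Condition (ii): bk = 2440·4 = 9760; vr = 61·161 = 9821. Match? NO.
Both conditions hold? NO.

NO


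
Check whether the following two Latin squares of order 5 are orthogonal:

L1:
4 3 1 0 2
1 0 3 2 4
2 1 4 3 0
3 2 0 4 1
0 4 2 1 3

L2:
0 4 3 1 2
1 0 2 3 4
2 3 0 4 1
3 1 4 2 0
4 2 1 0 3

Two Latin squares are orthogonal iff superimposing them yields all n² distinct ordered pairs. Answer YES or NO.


Form the n² = 25 superimposed pairs (L1[i][j], L2[i][j]), row by row (rows and columns indexed from 0):
row 0: (4,0) (3,4) (1,3) (0,1) (2,2)
row 1: (1,1) (0,0) (3,2) (2,3) (4,4)
row 2: (2,2) (1,3) (4,0) (3,4) (0,1)
row 3: (3,3) (2,1) (0,4) (4,2) (1,0)
row 4: (0,4) (4,2) (2,1) (1,0) (3,3)
Orthogonality requires all 25 pairs distinct.
But the pair (2,2) repeats: cell (0,4) has L1 = 2, L2 = 2, and cell (2,0) has L1 = 2, L2 = 2.
A repeated pair means some other pair never occurs (only 15 distinct pairs out of 25), so the squares are not orthogonal.
Conclusion: NO.

NO


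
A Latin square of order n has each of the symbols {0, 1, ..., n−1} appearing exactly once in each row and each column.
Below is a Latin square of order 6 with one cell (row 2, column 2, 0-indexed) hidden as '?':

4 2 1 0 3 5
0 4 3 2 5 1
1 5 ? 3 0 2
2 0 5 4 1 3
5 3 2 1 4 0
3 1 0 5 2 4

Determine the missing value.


Row 2 contains symbols [0, 1, 2, 3, 5] — missing [4].
Column 2 contains symbols [0, 1, 2, 3, 5] — missing [4].
The missing symbol must appear in both missing sets; intersection = [4].
Therefore the hidden value is 4.

Missing value = 4.


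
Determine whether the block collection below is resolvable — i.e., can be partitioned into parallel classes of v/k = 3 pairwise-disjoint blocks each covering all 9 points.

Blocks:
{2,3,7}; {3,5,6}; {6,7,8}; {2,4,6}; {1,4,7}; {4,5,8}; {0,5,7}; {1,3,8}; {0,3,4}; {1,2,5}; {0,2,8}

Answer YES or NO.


v = 9, block size k = 3, number of blocks = 11.
For resolvability, blocks must partition into parallel classes of size v/k = 3.
Total blocks must therefore be a multiple of 3: 11 = 3·3 + 2 ⇒ not divisible ✗.
Resolvable? NO.

NO


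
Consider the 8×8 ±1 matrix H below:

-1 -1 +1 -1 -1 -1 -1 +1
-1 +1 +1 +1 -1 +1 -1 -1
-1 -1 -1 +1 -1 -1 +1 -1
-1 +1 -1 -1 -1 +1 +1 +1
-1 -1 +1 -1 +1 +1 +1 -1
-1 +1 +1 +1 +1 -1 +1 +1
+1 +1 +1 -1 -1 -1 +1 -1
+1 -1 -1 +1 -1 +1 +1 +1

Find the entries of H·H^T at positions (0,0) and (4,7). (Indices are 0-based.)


Row 0 of H: [-1, -1, 1, -1, -1, -1, -1, 1].
Row 4 of H: [-1, -1, 1, -1, 1, 1, 1, -1].
Row 7 of H: [1, -1, -1, 1, -1, 1, 1, 1].
(H·H^T)[0][0] = Σ_j H[0][j]·H[0][j] = (-1)² + (-1)² + (1)² + (-1)² + (-1)² + (-1)² + (-1)² + (1)² = 1 + 1 + 1 + 1 + 1 + 1 + 1 + 1 = 8.
(H·H^T)[4][7] = Σ_j H[4][j]·H[7][j] = (-1)·(1) + (-1)·(-1) + (1)·(-1) + (-1)·(1) + (1)·(-1) + (1)·(1) + (1)·(1) + (-1)·(1) = -1 + 1 + -1 + -1 + -1 + 1 + 1 + -1 = -2.
Rows 4 and 7 are not orthogonal (dot product = -2 ≠ 0), so H is not a Hadamard matrix.

(0,0) entry = 8; (4,7) entry = -2.


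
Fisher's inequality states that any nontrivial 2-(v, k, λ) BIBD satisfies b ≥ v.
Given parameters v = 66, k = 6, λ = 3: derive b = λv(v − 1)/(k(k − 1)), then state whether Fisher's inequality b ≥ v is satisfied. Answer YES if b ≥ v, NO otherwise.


b = λv(v − 1)/(k(k − 1)) = 3·66·65/(6·5) = 12870/30 = 429.
Compare with v = 66: b ≥ v, so Fisher's inequality holds.

YES


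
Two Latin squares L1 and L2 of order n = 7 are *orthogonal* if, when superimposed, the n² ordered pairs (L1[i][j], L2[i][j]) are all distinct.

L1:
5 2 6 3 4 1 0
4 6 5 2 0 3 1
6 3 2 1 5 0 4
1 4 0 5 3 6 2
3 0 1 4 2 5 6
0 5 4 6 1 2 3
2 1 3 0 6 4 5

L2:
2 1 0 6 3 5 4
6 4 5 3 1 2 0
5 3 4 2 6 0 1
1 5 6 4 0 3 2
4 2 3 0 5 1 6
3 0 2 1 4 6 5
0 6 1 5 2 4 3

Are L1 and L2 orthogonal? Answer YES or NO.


Form the n² = 49 superimposed pairs (L1[i][j], L2[i][j]), row by row (rows and columns indexed from 0):
row 0: (5,2) (2,1) (6,0) (3,6) (4,3) (1,5) (0,4)
row 1: (4,6) (6,4) (5,5) (2,3) (0,1) (3,2) (1,0)
row 2: (6,5) (3,3) (2,4) (1,2) (5,6) (0,0) (4,1)
row 3: (1,1) (4,5) (0,6) (5,4) (3,0) (6,3) (2,2)
row 4: (3,4) (0,2) (1,3) (4,0) (2,5) (5,1) (6,6)
row 5: (0,3) (5,0) (4,2) (6,1) (1,4) (2,6) (3,5)
row 6: (2,0) (1,6) (3,1) (0,5) (6,2) (4,4) (5,3)
Orthogonality requires all 49 pairs distinct.
Check by first coordinate: for each symbol s of L1, list the L2 entries in the n cells where L1 = s; they must all differ.
  L1 = 0: L2 entries (in reading order) 4, 1, 0, 6, 2, 3, 5 — all 7 distinct ✓
  L1 = 1: L2 entries (in reading order) 5, 0, 2, 1, 3, 4, 6 — all 7 distinct ✓
  L1 = 2: L2 entries (in reading order) 1, 3, 4, 2, 5, 6, 0 — all 7 distinct ✓
  L1 = 3: L2 entries (in reading order) 6, 2, 3, 0, 4, 5, 1 — all 7 distinct ✓
  L1 = 4: L2 entries (in reading order) 3, 6, 1, 5, 0, 2, 4 — all 7 distinct ✓
  L1 = 5: L2 entries (in reading order) 2, 5, 6, 4, 1, 0, 3 — all 7 distinct ✓
  L1 = 6: L2 entries (in reading order) 0, 4, 5, 3, 6, 1, 2 — all 7 distinct ✓
Every symbol of L1 meets every symbol of L2 exactly once, so all 49 pairs are distinct (49 of 49).
Conclusion: YES.

YES


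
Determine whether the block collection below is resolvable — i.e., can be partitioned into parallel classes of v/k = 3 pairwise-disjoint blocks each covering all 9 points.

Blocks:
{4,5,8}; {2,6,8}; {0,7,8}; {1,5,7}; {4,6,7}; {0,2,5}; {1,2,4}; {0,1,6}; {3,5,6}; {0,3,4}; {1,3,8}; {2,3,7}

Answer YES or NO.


v = 9, block size k = 3, number of blocks = 12.
For resolvability, blocks must partition into parallel classes of size v/k = 3.
Total blocks must therefore be a multiple of 3: 12 = 3·4 + 0 ⇒ divisible ✓.
Greedy packing gives 4 candidate class(es). Each should be a full parallel class (size 3, covers all 9 points).
  Class 1 (3 blocks): {4,5,8}; {0,1,6}; {2,3,7}. Points covered: [0, 1, 2, 3, 4, 5, 6, 7, 8].
  Class 2 (3 blocks): {2,6,8}; {1,5,7}; {0,3,4}. Points covered: [0, 1, 2, 3, 4, 5, 6, 7, 8].
  Class 3 (3 blocks): {0,7,8}; {1,2,4}; {3,5,6}. Points covered: [0, 1, 2, 3, 4, 5, 6, 7, 8].
  Class 4 (3 blocks): {4,6,7}; {0,2,5}; {1,3,8}. Points covered: [0, 1, 2, 3, 4, 5, 6, 7, 8].
All classes full (size 3)? YES. All classes cover every point? YES.
Resolvable? YES.

YES


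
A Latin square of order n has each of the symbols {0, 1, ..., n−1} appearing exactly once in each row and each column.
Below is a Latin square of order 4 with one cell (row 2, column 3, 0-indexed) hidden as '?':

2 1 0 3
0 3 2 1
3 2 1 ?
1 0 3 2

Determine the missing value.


Row 2 contains symbols [1, 2, 3] — missing [0].
Column 3 contains symbols [1, 2, 3] — missing [0].
The missing symbol must appear in both missing sets; intersection = [0].
Therefore the hidden value is 0.

Missing value = 0.


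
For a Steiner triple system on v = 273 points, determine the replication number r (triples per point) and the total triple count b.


An STS(v) is a 2-(v, 3, 1) BIBD: block size k = 3, λ = 1.
Replication: r(k − 1) = λ(v − 1) ⇒ r·2 = 273 − 1 = 272 ⇒ r = 136.
Block count: b = v(v − 1)/6 = 273·272/6 = 74256/6 = 12376.

r = 136, b = 12376.


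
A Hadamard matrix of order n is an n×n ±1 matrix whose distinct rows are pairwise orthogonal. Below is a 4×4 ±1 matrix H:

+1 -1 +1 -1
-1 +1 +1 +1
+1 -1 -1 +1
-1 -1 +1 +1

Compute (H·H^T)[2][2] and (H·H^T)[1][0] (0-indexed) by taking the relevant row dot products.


Row 0 of H: [1, -1, 1, -1].
Row 1 of H: [-1, 1, 1, 1].
Row 2 of H: [1, -1, -1, 1].
(H·H^T)[2][2] = Σ_j H[2][j]·H[2][j] = (1)² + (-1)² + (-1)² + (1)² = 1 + 1 + 1 + 1 = 4.
(H·H^T)[1][0] = Σ_j H[1][j]·H[0][j] = (-1)·(1) + (1)·(-1) + (1)·(1) + (1)·(-1) = -1 + -1 + 1 + -1 = -2.
Rows 1 and 0 are not orthogonal (dot product = -2 ≠ 0), so H is not a Hadamard matrix.

(2,2) entry = 4; (1,0) entry = -2.


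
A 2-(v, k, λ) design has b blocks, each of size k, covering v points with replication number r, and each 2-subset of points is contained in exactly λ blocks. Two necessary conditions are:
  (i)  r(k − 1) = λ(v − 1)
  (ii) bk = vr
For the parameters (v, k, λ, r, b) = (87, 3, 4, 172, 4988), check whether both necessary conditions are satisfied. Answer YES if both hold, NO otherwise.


Condition (i): r(k − 1) = 172·2 = 344; λ(v − 1) = 4·86 = 344. Match? YES.
Condition (ii): bk = 4988·3 = 14964; vr = 87·172 = 14964. Match? YES.
Both conditions hold? YES.

YES


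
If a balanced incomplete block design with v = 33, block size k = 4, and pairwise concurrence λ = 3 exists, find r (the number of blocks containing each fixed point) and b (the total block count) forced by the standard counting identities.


Any 2-(v, k, λ) BIBD satisfies two necessary conditions:
  (i)  Each point sits in r blocks, and counting incidences through any fixed point gives r(k − 1) = λ(v − 1), so r = λ(v − 1)/(k − 1).
  (ii) Total incidences bk = vr, so b = vr/k.
Step 1: r = λ(v − 1)/(k − 1) = 3·(33 − 1)/(4 − 1) = 3·32/3 = 96/3 = 32.
Step 2: b = vr/k = 33·32/4 = 1056/4 = 264.
Check integrality: r = 32 ∈ Z ✓, b = 264 ∈ Z ✓.
(These identities are necessary conditions: they determine r and b for any design with these parameters, but do not by themselves prove that one exists.)

r = 32, b = 264.


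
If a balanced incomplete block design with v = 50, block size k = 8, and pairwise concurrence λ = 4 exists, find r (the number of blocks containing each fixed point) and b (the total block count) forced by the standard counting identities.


Any 2-(v, k, λ) BIBD satisfies two necessary conditions:
  (i)  Each point sits in r blocks, and counting incidences through any fixed point gives r(k − 1) = λ(v − 1), so r = λ(v − 1)/(k − 1).
  (ii) Total incidences bk = vr, so b = vr/k.
Step 1: r = λ(v − 1)/(k − 1) = 4·(50 − 1)/(8 − 1) = 4·49/7 = 196/7 = 28.
Step 2: b = vr/k = 50·28/8 = 1400/8 = 175.
Check integrality: r = 28 ∈ Z ✓, b = 175 ∈ Z ✓.
(These identities are necessary conditions: they determine r and b for any design with these parameters, but do not by themselves prove that one exists.)

r = 28, b = 175.


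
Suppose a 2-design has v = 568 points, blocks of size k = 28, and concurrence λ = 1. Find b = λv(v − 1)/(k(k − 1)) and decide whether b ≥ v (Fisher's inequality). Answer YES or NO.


b = λv(v − 1)/(k(k − 1)) = 1·568·567/(28·27) = 322056/756 = 426.
Compare with v = 568: b < v, so Fisher's inequality fails.

NO


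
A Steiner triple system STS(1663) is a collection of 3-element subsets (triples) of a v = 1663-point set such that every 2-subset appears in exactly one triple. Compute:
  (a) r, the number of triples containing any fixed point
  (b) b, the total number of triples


An STS(v) is a 2-(v, 3, 1) BIBD: block size k = 3, λ = 1.
Replication: r(k − 1) = λ(v − 1) ⇒ r·2 = 1663 − 1 = 1662 ⇒ r = 831.
Block count: bk = vr ⇒ b·3 = 1663·831 = 1381953 ⇒ b = 460651.

r = 831, b = 460651.


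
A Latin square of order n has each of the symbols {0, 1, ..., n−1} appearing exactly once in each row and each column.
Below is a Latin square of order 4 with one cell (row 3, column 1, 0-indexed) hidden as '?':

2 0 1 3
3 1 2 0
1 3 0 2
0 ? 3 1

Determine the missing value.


Row 3 contains symbols [0, 1, 3] — missing [2].
Column 1 contains symbols [0, 1, 3] — missing [2].
The missing symbol must appear in both missing sets; intersection = [2].
Therefore the hidden value is 2.

Missing value = 2.


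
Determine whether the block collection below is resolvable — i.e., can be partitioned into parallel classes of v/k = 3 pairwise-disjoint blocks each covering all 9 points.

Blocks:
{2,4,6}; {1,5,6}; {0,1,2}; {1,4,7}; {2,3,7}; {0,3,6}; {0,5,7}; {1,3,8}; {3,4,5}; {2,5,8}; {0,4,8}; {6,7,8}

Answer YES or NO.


v = 9, block size k = 3, number of blocks = 12.
For resolvability, blocks must partition into parallel classes of size v/k = 3.
Total blocks must therefore be a multiple of 3: 12 = 3·4 + 0 ⇒ divisible ✓.
Greedy packing gives 4 candidate class(es). Each should be a full parallel class (size 3, covers all 9 points).
  Class 1 (3 blocks): {2,4,6}; {0,5,7}; {1,3,8}. Points covered: [0, 1, 2, 3, 4, 5, 6, 7, 8].
  Class 2 (3 blocks): {1,5,6}; {2,3,7}; {0,4,8}. Points covered: [0, 1, 2, 3, 4, 5, 6, 7, 8].
  Class 3 (3 blocks): {0,1,2}; {3,4,5}; {6,7,8}. Points covered: [0, 1, 2, 3, 4, 5, 6, 7, 8].
  Class 4 (3 blocks): {1,4,7}; {0,3,6}; {2,5,8}. Points covered: [0, 1, 2, 3, 4, 5, 6, 7, 8].
All classes full (size 3)? YES. All classes cover every point? YES.
Resolvable? YES.

YES


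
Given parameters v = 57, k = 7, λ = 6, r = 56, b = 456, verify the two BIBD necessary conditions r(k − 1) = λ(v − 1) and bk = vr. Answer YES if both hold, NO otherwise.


Condition (i): r(k − 1) = 56·6 = 336; λ(v − 1) = 6·56 = 336. Match? YES.
Condition (ii): bk = 456·7 = 3192; vr = 57·56 = 3192. Match? YES.
Both conditions hold? YES.

YES


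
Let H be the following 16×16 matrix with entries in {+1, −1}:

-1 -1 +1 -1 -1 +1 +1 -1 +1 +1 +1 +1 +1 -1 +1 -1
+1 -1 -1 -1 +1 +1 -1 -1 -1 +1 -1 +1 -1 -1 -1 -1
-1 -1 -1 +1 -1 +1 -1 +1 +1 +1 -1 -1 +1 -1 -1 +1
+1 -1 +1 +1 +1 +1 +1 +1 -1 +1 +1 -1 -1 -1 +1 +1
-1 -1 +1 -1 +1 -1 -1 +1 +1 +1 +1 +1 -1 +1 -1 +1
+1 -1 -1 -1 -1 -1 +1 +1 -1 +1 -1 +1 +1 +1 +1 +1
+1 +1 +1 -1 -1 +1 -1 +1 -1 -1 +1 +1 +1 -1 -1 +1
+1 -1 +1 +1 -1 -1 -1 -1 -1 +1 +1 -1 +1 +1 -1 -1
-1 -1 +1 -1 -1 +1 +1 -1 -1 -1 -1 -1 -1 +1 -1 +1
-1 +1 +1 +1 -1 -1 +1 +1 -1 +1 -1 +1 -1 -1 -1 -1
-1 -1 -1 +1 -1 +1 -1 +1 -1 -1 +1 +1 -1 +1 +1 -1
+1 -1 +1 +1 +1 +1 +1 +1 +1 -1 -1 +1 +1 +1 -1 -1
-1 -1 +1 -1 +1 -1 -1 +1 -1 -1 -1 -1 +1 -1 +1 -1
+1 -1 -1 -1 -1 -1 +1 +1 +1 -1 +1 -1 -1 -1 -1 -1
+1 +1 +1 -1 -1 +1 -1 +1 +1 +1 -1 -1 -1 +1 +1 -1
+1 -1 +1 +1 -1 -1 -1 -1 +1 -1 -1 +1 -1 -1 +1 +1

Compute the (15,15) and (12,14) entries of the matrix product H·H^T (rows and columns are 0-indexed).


Row 12 of H: [-1, -1, 1, -1, 1, -1, -1, 1, -1, -1, -1, -1, 1, -1, 1, -1].
Row 14 of H: [1, 1, 1, -1, -1, 1, -1, 1, 1, 1, -1, -1, -1, 1, 1, -1].
Row 15 of H: [1, -1, 1, 1, -1, -1, -1, -1, 1, -1, -1, 1, -1, -1, 1, 1].
(H·H^T)[15][15] = Σ_j H[15][j]·H[15][j] = (1)² + (-1)² + (1)² + (1)² + (-1)² + (-1)² + (-1)² + (-1)² + (1)² + (-1)² + (-1)² + (1)² + (-1)² + (-1)² + (1)² + (1)² = 1 + 1 + 1 + 1 + 1 + 1 + 1 + 1 + 1 + 1 + 1 + 1 + 1 + 1 + 1 + 1 = 16.
(H·H^T)[12][14] = Σ_j H[12][j]·H[14][j] = (-1)·(1) + (-1)·(1) + (1)·(1) + (-1)·(-1) + (1)·(-1) + (-1)·(1) + (-1)·(-1) + (1)·(1) + (-1)·(1) + (-1)·(1) + (-1)·(-1) + (-1)·(-1) + (1)·(-1) + (-1)·(1) + (1)·(1) + (-1)·(-1) = -1 + -1 + 1 + 1 + -1 + -1 + 1 + 1 + -1 + -1 + 1 + 1 + -1 + -1 + 1 + 1 = 0.
So rows 12 and 14 are orthogonal; the diagonal entry equals n = 16.

(15,15) entry = 16; (12,14) entry = 0.


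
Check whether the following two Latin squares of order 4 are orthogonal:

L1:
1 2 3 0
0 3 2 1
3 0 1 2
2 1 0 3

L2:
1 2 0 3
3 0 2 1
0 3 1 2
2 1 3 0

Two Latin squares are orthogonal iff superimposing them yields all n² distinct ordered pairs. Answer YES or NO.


Form the n² = 16 superimposed pairs (L1[i][j], L2[i][j]), row by row (rows and columns indexed from 0):
row 0: (1,1) (2,2) (3,0) (0,3)
row 1: (0,3) (3,0) (2,2) (1,1)
row 2: (3,0) (0,3) (1,1) (2,2)
row 3: (2,2) (1,1) (0,3) (3,0)
Orthogonality requires all 16 pairs distinct.
But the pair (0,3) repeats: cell (0,3) has L1 = 0, L2 = 3, and cell (1,0) has L1 = 0, L2 = 3.
A repeated pair means some other pair never occurs (only 4 distinct pairs out of 16), so the squares are not orthogonal.
Conclusion: NO.

NO


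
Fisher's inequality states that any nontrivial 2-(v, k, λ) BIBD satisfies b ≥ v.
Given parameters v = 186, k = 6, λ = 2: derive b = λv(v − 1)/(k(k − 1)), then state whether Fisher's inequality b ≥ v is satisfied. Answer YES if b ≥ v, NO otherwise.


r = λ(v − 1)/(k − 1) = 2·185/5 = 74.
b = vr/k = 186·74/6 = 2294.
Fisher's inequality: b ≥ v ⇔ 2294 ≥ 186? YES.

YES


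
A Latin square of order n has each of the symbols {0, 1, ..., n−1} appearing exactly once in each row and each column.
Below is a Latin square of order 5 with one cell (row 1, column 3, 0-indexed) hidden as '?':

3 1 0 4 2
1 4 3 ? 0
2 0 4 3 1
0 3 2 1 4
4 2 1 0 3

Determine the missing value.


Row 1 contains symbols [0, 1, 3, 4] — missing [2].
Column 3 contains symbols [0, 1, 3, 4] — missing [2].
The missing symbol must appear in both missing sets; intersection = [2].
Therefore the hidden value is 2.

Missing value = 2.


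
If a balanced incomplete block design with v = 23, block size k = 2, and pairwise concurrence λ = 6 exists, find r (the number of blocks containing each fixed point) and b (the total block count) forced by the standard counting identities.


Any 2-(v, k, λ) BIBD satisfies two necessary conditions:
  (i)  Each point sits in r blocks, and counting incidences through any fixed point gives r(k − 1) = λ(v − 1), so r = λ(v − 1)/(k − 1).
  (ii) Total incidences bk = vr, so b = vr/k.
Step 1: r = λ(v − 1)/(k − 1) = 6·(23 − 1)/(2 − 1) = 6·22/1 = 132/1 = 132.
Step 2: b = vr/k = 23·132/2 = 3036/2 = 1518.
Check integrality: r = 132 ∈ Z ✓, b = 1518 ∈ Z ✓.
(These identities are necessary conditions: they determine r and b for any design with these parameters, but do not by themselves prove that one exists.)

r = 132, b = 1518.


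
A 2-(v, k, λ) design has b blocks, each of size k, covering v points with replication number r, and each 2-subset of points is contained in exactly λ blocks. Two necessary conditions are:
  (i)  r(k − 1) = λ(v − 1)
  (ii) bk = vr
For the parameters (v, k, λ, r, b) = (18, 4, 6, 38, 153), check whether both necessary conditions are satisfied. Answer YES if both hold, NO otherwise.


Condition (i): r(k − 1) = 38·3 = 114; λ(v − 1) = 6·17 = 102. Match? NO.
Condition (ii): bk = 153·4 = 612; vr = 18·38 = 684. Match? NO.
Both conditions hold? NO.

NO


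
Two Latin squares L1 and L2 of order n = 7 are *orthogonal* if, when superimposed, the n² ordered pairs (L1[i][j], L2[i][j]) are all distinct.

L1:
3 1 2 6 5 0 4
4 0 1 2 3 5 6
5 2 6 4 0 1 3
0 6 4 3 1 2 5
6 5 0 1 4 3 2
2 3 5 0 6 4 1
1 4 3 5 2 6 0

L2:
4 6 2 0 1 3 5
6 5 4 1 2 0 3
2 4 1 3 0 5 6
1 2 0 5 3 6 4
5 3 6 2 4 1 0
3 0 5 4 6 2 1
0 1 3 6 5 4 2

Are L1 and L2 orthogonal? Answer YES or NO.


Form the n² = 49 superimposed pairs (L1[i][j], L2[i][j]), row by row (rows and columns indexed from 0):
row 0: (3,4) (1,6) (2,2) (6,0) (5,1) (0,3) (4,5)
row 1: (4,6) (0,5) (1,4) (2,1) (3,2) (5,0) (6,3)
row 2: (5,2) (2,4) (6,1) (4,3) (0,0) (1,5) (3,6)
row 3: (0,1) (6,2) (4,0) (3,5) (1,3) (2,6) (5,4)
row 4: (6,5) (5,3) (0,6) (1,2) (4,4) (3,1) (2,0)
row 5: (2,3) (3,0) (5,5) (0,4) (6,6) (4,2) (1,1)
row 6: (1,0) (4,1) (3,3) (5,6) (2,5) (6,4) (0,2)
Orthogonality requires all 49 pairs distinct.
Check by first coordinate: for each symbol s of L1, list the L2 entries in the n cells where L1 = s; they must all differ.
  L1 = 0: L2 entries (in reading order) 3, 5, 0, 1, 6, 4, 2 — all 7 distinct ✓
  L1 = 1: L2 entries (in reading order) 6, 4, 5, 3, 2, 1, 0 — all 7 distinct ✓
  L1 = 2: L2 entries (in reading order) 2, 1, 4, 6, 0, 3, 5 — all 7 distinct ✓
  L1 = 3: L2 entries (in reading order) 4, 2, 6, 5, 1, 0, 3 — all 7 distinct ✓
  L1 = 4: L2 entries (in reading order) 5, 6, 3, 0, 4, 2, 1 — all 7 distinct ✓
  L1 = 5: L2 entries (in reading order) 1, 0, 2, 4, 3, 5, 6 — all 7 distinct ✓
  L1 = 6: L2 entries (in reading order) 0, 3, 1, 2, 5, 6, 4 — all 7 distinct ✓
Every symbol of L1 meets every symbol of L2 exactly once, so all 49 pairs are distinct (49 of 49).
Conclusion: YES.

YES


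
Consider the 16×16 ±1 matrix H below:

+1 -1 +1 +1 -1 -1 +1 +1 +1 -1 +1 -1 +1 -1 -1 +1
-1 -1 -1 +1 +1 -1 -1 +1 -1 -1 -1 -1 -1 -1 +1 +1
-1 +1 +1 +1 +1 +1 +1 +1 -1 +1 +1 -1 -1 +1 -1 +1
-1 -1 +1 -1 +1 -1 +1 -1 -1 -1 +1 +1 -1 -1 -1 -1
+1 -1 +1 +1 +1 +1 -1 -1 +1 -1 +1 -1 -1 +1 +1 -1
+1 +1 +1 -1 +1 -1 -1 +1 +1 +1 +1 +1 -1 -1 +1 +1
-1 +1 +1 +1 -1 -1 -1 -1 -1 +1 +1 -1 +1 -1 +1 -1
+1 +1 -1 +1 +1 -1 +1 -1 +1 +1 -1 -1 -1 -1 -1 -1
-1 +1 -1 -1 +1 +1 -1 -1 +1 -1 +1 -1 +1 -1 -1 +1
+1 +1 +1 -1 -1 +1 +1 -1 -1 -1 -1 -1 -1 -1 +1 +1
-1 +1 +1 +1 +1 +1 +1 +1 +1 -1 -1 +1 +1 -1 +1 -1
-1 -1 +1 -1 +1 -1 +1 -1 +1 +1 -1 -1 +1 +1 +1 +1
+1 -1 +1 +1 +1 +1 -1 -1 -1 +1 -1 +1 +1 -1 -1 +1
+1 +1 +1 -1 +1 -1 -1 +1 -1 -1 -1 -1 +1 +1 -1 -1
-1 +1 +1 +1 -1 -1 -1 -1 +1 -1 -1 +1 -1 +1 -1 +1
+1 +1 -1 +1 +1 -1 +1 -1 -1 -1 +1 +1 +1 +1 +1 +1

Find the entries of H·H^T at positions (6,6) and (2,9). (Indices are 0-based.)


Row 2 of H: [-1, 1, 1, 1, 1, 1, 1, 1, -1, 1, 1, -1, -1, 1, -1, 1].
Row 6 of H: [-1, 1, 1, 1, -1, -1, -1, -1, -1, 1, 1, -1, 1, -1, 1, -1].
Row 9 of H: [1, 1, 1, -1, -1, 1, 1, -1, -1, -1, -1, -1, -1, -1, 1, 1].
(H·H^T)[6][6] = Σ_j H[6][j]·H[6][j] = (-1)² + (1)² + (1)² + (1)² + (-1)² + (-1)² + (-1)² + (-1)² + (-1)² + (1)² + (1)² + (-1)² + (1)² + (-1)² + (1)² + (-1)² = 1 + 1 + 1 + 1 + 1 + 1 + 1 + 1 + 1 + 1 + 1 + 1 + 1 + 1 + 1 + 1 = 16.
(H·H^T)[2][9] = Σ_j H[2][j]·H[9][j] = (-1)·(1) + (1)·(1) + (1)·(1) + (1)·(-1) + (1)·(-1) + (1)·(1) + (1)·(1) + (1)·(-1) + (-1)·(-1) + (1)·(-1) + (1)·(-1) + (-1)·(-1) + (-1)·(-1) + (1)·(-1) + (-1)·(1) + (1)·(1) = -1 + 1 + 1 + -1 + -1 + 1 + 1 + -1 + 1 + -1 + -1 + 1 + 1 + -1 + -1 + 1 = 0.
So rows 2 and 9 are orthogonal; the diagonal entry equals n = 16.

(6,6) entry = 16; (2,9) entry = 0.


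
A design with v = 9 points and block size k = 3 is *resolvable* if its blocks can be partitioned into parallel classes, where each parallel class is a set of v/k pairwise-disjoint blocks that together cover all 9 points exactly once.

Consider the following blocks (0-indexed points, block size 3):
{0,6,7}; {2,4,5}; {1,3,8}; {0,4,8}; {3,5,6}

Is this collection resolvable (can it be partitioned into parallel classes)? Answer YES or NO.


v = 9, block size k = 3, number of blocks = 5.
For resolvability, blocks must partition into parallel classes of size v/k = 3.
Total blocks must therefore be a multiple of 3: 5 = 3·1 + 2 ⇒ not divisible ✗.
Resolvable? NO.

NO


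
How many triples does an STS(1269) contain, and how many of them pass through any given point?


An STS(v) is a 2-(v, 3, 1) BIBD: block size k = 3, λ = 1.
Replication: r(k − 1) = λ(v − 1) ⇒ r·2 = 1269 − 1 = 1268 ⇒ r = 634.
Block count: bk = vr ⇒ b·3 = 1269·634 = 804546 ⇒ b = 268182.
(Check via b = v(v − 1)/6 = 1269·1268/6 = 1609092/6 = 268182.)

r = 634, b = 268182.


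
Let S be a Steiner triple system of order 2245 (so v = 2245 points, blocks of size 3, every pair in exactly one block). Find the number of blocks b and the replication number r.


An STS(v) is a 2-(v, 3, 1) BIBD: block size k = 3, λ = 1.
Replication: r(k − 1) = λ(v − 1) ⇒ r·2 = 2245 − 1 = 2244 ⇒ r = 1122.
Block count: bk = vr ⇒ b·3 = 2245·1122 = 2518890 ⇒ b = 839630.
(Check via b = v(v − 1)/6 = 2245·2244/6 = 5037780/6 = 839630.)

r = 1122, b = 839630.


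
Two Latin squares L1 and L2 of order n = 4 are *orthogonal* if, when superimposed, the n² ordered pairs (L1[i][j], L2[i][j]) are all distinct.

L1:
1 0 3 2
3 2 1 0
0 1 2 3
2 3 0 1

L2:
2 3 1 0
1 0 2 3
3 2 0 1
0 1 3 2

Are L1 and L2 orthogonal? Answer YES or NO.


Form the n² = 16 superimposed pairs (L1[i][j], L2[i][j]), row by row (rows and columns indexed from 0):
row 0: (1,2) (0,3) (3,1) (2,0)
row 1: (3,1) (2,0) (1,2) (0,3)
row 2: (0,3) (1,2) (2,0) (3,1)
row 3: (2,0) (3,1) (0,3) (1,2)
Orthogonality requires all 16 pairs distinct.
But the pair (3,1) repeats: cell (0,2) has L1 = 3, L2 = 1, and cell (1,0) has L1 = 3, L2 = 1.
A repeated pair means some other pair never occurs (only 4 distinct pairs out of 16), so the squares are not orthogonal.
Conclusion: NO.

NO


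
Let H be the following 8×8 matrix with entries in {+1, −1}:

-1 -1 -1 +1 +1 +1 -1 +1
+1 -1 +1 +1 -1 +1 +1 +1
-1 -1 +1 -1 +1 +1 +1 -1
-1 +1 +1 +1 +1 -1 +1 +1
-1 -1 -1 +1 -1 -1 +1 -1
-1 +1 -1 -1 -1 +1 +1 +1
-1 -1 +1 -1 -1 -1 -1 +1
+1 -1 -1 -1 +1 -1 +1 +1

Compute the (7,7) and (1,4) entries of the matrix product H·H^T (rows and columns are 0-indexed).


Row 1 of H: [1, -1, 1, 1, -1, 1, 1, 1].
Row 4 of H: [-1, -1, -1, 1, -1, -1, 1, -1].
Row 7 of H: [1, -1, -1, -1, 1, -1, 1, 1].
(H·H^T)[7][7] = Σ_j H[7][j]·H[7][j] = (1)² + (-1)² + (-1)² + (-1)² + (1)² + (-1)² + (1)² + (1)² = 1 + 1 + 1 + 1 + 1 + 1 + 1 + 1 = 8.
(H·H^T)[1][4] = Σ_j H[1][j]·H[4][j] = (1)·(-1) + (-1)·(-1) + (1)·(-1) + (1)·(1) + (-1)·(-1) + (1)·(-1) + (1)·(1) + (1)·(-1) = -1 + 1 + -1 + 1 + 1 + -1 + 1 + -1 = 0.
So rows 1 and 4 are orthogonal; the diagonal entry equals n = 8.

(7,7) entry = 8; (1,4) entry = 0.


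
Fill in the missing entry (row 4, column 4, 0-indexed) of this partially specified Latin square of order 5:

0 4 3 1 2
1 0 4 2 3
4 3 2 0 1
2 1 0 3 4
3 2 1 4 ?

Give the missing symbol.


Row 4 contains symbols [1, 2, 3, 4] — missing [0].
Column 4 contains symbols [1, 2, 3, 4] — missing [0].
The missing symbol must appear in both missing sets; intersection = [0].
Therefore the hidden value is 0.

Missing value = 0.


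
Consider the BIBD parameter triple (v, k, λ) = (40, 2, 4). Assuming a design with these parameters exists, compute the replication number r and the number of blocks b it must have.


Any 2-(v, k, λ) BIBD satisfies two necessary conditions:
  (i)  Each point sits in r blocks, and counting incidences through any fixed point gives r(k − 1) = λ(v − 1), so r = λ(v − 1)/(k − 1).
  (ii) Total incidences bk = vr, so b = vr/k.
Step 1: r = λ(v − 1)/(k − 1) = 4·(40 − 1)/(2 − 1) = 4·39/1 = 156/1 = 156.
Step 2: b = vr/k = 40·156/2 = 6240/2 = 3120.
Check integrality: r = 156 ∈ Z ✓, b = 3120 ∈ Z ✓.
(These identities are necessary conditions: they determine r and b for any design with these parameters, but do not by themselves prove that one exists.)

r = 156, b = 3120.


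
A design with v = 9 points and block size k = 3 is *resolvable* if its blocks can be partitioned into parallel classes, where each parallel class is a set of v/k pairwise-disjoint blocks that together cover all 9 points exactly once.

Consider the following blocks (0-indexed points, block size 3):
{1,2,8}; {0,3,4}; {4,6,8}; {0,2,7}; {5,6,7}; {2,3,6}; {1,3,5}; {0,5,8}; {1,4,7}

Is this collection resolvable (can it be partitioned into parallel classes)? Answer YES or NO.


v = 9, block size k = 3, number of blocks = 9.
For resolvability, blocks must partition into parallel classes of size v/k = 3.
Total blocks must therefore be a multiple of 3: 9 = 3·3 + 0 ⇒ divisible ✓.
Greedy packing gives 3 candidate class(es). Each should be a full parallel class (size 3, covers all 9 points).
  Class 1 (3 blocks): {1,2,8}; {0,3,4}; {5,6,7}. Points covered: [0, 1, 2, 3, 4, 5, 6, 7, 8].
  Class 2 (3 blocks): {4,6,8}; {0,2,7}; {1,3,5}. Points covered: [0, 1, 2, 3, 4, 5, 6, 7, 8].
  Class 3 (3 blocks): {2,3,6}; {0,5,8}; {1,4,7}. Points covered: [0, 1, 2, 3, 4, 5, 6, 7, 8].
All classes full (size 3)? YES. All classes cover every point? YES.
Resolvable? YES.

YES


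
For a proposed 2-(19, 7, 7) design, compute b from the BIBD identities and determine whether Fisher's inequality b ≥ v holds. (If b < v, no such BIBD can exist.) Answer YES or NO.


r = λ(v − 1)/(k − 1) = 7·18/6 = 21.
b = vr/k = 19·21/7 = 57.
Fisher's inequality: b ≥ v ⇔ 57 ≥ 19? YES.

YES


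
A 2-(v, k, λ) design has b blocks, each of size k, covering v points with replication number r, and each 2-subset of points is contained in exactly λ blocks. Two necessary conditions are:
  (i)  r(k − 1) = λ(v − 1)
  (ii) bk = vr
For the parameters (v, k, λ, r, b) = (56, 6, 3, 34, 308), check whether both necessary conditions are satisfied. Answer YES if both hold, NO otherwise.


Condition (i): r(k − 1) = 34·5 = 170; λ(v − 1) = 3·55 = 165. Match? NO.
Condition (ii): bk = 308·6 = 1848; vr = 56·34 = 1904. Match? NO.
Both conditions hold? NO.

NO


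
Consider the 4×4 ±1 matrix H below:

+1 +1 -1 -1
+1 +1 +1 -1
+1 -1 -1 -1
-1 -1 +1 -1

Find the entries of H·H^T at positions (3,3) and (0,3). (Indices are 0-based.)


Row 0 of H: [1, 1, -1, -1].
Row 3 of H: [-1, -1, 1, -1].
(H·H^T)[3][3] = Σ_j H[3][j]·H[3][j] = (-1)² + (-1)² + (1)² + (-1)² = 1 + 1 + 1 + 1 = 4.
(H·H^T)[0][3] = Σ_j H[0][j]·H[3][j] = (1)·(-1) + (1)·(-1) + (-1)·(1) + (-1)·(-1) = -1 + -1 + -1 + 1 = -2.
Rows 0 and 3 are not orthogonal (dot product = -2 ≠ 0), so H is not a Hadamard matrix.

(3,3) entry = 4; (0,3) entry = -2.


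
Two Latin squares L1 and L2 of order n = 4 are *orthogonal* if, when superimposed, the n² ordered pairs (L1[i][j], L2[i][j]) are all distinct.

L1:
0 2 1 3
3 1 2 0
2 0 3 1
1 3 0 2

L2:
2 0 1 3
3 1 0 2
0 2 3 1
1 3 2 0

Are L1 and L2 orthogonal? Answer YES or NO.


Form the n² = 16 superimposed pairs (L1[i][j], L2[i][j]), row by row (rows and columns indexed from 0):
row 0: (0,2) (2,0) (1,1) (3,3)
row 1: (3,3) (1,1) (2,0) (0,2)
row 2: (2,0) (0,2) (3,3) (1,1)
row 3: (1,1) (3,3) (0,2) (2,0)
Orthogonality requires all 16 pairs distinct.
But the pair (3,3) repeats: cell (0,3) has L1 = 3, L2 = 3, and cell (1,0) has L1 = 3, L2 = 3.
A repeated pair means some other pair never occurs (only 4 distinct pairs out of 16), so the squares are not orthogonal.
Conclusion: NO.

NO


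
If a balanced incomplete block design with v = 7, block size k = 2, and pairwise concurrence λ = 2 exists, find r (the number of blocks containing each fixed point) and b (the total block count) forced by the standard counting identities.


Any 2-(v, k, λ) BIBD satisfies two necessary conditions:
  (i)  Each point sits in r blocks, and counting incidences through any fixed point gives r(k − 1) = λ(v − 1), so r = λ(v − 1)/(k − 1).
  (ii) Total incidences bk = vr, so b = vr/k.
Step 1: r = λ(v − 1)/(k − 1) = 2·(7 − 1)/(2 − 1) = 2·6/1 = 12/1 = 12.
Step 2: b = vr/k = 7·12/2 = 84/2 = 42.
Check integrality: r = 12 ∈ Z ✓, b = 42 ∈ Z ✓.
(These identities are necessary conditions: they determine r and b for any design with these parameters, but do not by themselves prove that one exists.)

r = 12, b = 42.


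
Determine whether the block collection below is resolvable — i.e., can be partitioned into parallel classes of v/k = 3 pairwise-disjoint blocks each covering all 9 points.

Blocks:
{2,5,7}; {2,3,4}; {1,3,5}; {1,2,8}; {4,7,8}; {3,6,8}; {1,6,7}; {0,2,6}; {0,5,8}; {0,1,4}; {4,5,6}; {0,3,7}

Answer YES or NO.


v = 9, block size k = 3, number of blocks = 12.
For resolvability, blocks must partition into parallel classes of size v/k = 3.
Total blocks must therefore be a multiple of 3: 12 = 3·4 + 0 ⇒ divisible ✓.
Greedy packing gives 4 candidate class(es). Each should be a full parallel class (size 3, covers all 9 points).
  Class 1 (3 blocks): {2,5,7}; {3,6,8}; {0,1,4}. Points covered: [0, 1, 2, 3, 4, 5, 6, 7, 8].
  Class 2 (3 blocks): {2,3,4}; {1,6,7}; {0,5,8}. Points covered: [0, 1, 2, 3, 4, 5, 6, 7, 8].
  Class 3 (3 blocks): {1,3,5}; {4,7,8}; {0,2,6}. Points covered: [0, 1, 2, 3, 4, 5, 6, 7, 8].
  Class 4 (3 blocks): {1,2,8}; {4,5,6}; {0,3,7}. Points covered: [0, 1, 2, 3, 4, 5, 6, 7, 8].
All classes full (size 3)? YES. All classes cover every point? YES.
Resolvable? YES.

YES


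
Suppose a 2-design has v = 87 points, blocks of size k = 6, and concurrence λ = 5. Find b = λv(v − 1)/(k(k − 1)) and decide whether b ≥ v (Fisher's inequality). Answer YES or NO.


b = λv(v − 1)/(k(k − 1)) = 5·87·86/(6·5) = 37410/30 = 1247.
Compare with v = 87: b ≥ v, so Fisher's inequality holds.

YES


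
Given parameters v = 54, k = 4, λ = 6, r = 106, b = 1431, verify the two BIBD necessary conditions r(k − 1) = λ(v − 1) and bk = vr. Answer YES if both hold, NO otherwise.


Condition (i): r(k − 1) = 106·3 = 318; λ(v − 1) = 6·53 = 318. Match? YES.
Condition (ii): bk = 1431·4 = 5724; vr = 54·106 = 5724. Match? YES.
Both conditions hold? YES.

YES


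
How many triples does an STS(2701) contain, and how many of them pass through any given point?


An STS(v) is a 2-(v, 3, 1) BIBD: block size k = 3, λ = 1.
Replication: r(k − 1) = λ(v − 1) ⇒ r·2 = 2701 − 1 = 2700 ⇒ r = 1350.
Block count: b = v(v − 1)/6 = 2701·2700/6 = 7292700/6 = 1215450.
(Check via bk = vr: 1215450·3 = 3646350 = 2701·1350 = 3646350 ✓.)

r = 1350, b = 1215450.


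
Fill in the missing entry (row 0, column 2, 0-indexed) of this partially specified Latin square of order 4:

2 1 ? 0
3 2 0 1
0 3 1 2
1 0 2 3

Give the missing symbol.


Row 0 contains symbols [0, 1, 2] — missing [3].
Column 2 contains symbols [0, 1, 2] — missing [3].
The missing symbol must appear in both missing sets; intersection = [3].
Therefore the hidden value is 3.

Missing value = 3.


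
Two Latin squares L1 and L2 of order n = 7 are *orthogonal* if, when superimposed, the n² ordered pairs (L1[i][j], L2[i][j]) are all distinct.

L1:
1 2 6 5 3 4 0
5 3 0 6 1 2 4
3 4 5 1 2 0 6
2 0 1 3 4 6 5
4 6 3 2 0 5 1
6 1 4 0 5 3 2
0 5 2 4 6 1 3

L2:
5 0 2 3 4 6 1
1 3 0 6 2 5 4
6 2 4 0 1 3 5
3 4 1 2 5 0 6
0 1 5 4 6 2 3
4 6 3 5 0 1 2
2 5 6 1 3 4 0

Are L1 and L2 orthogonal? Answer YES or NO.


Form the n² = 49 superimposed pairs (L1[i][j], L2[i][j]), row by row (rows and columns indexed from 0):
row 0: (1,5) (2,0) (6,2) (5,3) (3,4) (4,6) (0,1)
row 1: (5,1) (3,3) (0,0) (6,6) (1,2) (2,5) (4,4)
row 2: (3,6) (4,2) (5,4) (1,0) (2,1) (0,3) (6,5)
row 3: (2,3) (0,4) (1,1) (3,2) (4,5) (6,0) (5,6)
row 4: (4,0) (6,1) (3,5) (2,4) (0,6) (5,2) (1,3)
row 5: (6,4) (1,6) (4,3) (0,5) (5,0) (3,1) (2,2)
row 6: (0,2) (5,5) (2,6) (4,1) (6,3) (1,4) (3,0)
Orthogonality requires all 49 pairs distinct.
Check by first coordinate: for each symbol s of L1, list the L2 entries in the n cells where L1 = s; they must all differ.
  L1 = 0: L2 entries (in reading order) 1, 0, 3, 4, 6, 5, 2 — all 7 distinct ✓
  L1 = 1: L2 entries (in reading order) 5, 2, 0, 1, 3, 6, 4 — all 7 distinct ✓
  L1 = 2: L2 entries (in reading order) 0, 5, 1, 3, 4, 2, 6 — all 7 distinct ✓
  L1 = 3: L2 entries (in reading order) 4, 3, 6, 2, 5, 1, 0 — all 7 distinct ✓
  L1 = 4: L2 entries (in reading order) 6, 4, 2, 5, 0, 3, 1 — all 7 distinct ✓
  L1 = 5: L2 entries (in reading order) 3, 1, 4, 6, 2, 0, 5 — all 7 distinct ✓
  L1 = 6: L2 entries (in reading order) 2, 6, 5, 0, 1, 4, 3 — all 7 distinct ✓
Every symbol of L1 meets every symbol of L2 exactly once, so all 49 pairs are distinct (49 of 49).
Conclusion: YES.

YES


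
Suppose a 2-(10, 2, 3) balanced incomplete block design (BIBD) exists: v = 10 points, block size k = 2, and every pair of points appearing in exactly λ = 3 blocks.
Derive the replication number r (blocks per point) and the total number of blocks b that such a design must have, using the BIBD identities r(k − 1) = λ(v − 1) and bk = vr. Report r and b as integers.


Any 2-(v, k, λ) BIBD satisfies two necessary conditions:
  (i)  Each point sits in r blocks, and counting incidences through any fixed point gives r(k − 1) = λ(v − 1), so r = λ(v − 1)/(k − 1).
  (ii) Total incidences bk = vr, so b = vr/k.
Step 1: r = λ(v − 1)/(k − 1) = 3·(10 − 1)/(2 − 1) = 3·9/1 = 27/1 = 27.
Step 2: b = vr/k = 10·27/2 = 270/2 = 135.
Check integrality: r = 27 ∈ Z ✓, b = 135 ∈ Z ✓.
(These identities are necessary conditions: they determine r and b for any design with these parameters, but do not by themselves prove that one exists.)

r = 27, b = 135.


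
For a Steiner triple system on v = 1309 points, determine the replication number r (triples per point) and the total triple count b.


An STS(v) is a 2-(v, 3, 1) BIBD: block size k = 3, λ = 1.
Replication: r(k − 1) = λ(v − 1) ⇒ r·2 = 1309 − 1 = 1308 ⇒ r = 654.
Block count: bk = vr ⇒ b·3 = 1309·654 = 856086 ⇒ b = 285362.

r = 654, b = 285362.


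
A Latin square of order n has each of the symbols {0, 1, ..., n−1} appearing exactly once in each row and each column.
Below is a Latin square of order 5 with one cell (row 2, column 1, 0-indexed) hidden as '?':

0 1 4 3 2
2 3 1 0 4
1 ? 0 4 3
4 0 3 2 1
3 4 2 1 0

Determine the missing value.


Row 2 contains symbols [0, 1, 3, 4] — missing [2].
Column 1 contains symbols [0, 1, 3, 4] — missing [2].
The missing symbol must appear in both missing sets; intersection = [2].
Therefore the hidden value is 2.

Missing value = 2.


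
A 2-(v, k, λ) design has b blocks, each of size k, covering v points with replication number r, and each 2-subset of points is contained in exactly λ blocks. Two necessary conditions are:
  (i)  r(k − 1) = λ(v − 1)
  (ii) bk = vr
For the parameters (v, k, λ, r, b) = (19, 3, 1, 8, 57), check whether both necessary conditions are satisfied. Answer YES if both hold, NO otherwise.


Condition (i): r(k − 1) = 8·2 = 16; λ(v − 1) = 1·18 = 18. Match? NO.
Condition (ii): bk = 57·3 = 171; vr = 19·8 = 152. Match? NO.
Both conditions hold? NO.

NO


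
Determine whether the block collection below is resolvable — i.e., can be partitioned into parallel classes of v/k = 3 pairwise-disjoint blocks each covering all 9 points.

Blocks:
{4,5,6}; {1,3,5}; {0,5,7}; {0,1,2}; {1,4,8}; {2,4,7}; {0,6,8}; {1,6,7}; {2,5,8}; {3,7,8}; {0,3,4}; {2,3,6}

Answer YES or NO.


v = 9, block size k = 3, number of blocks = 12.
For resolvability, blocks must partition into parallel classes of size v/k = 3.
Total blocks must therefore be a multiple of 3: 12 = 3·4 + 0 ⇒ divisible ✓.
Greedy packing gives 4 candidate class(es). Each should be a full parallel class (size 3, covers all 9 points).
  Class 1 (3 blocks): {4,5,6}; {0,1,2}; {3,7,8}. Points covered: [0, 1, 2, 3, 4, 5, 6, 7, 8].
  Class 2 (3 blocks): {1,3,5}; {2,4,7}; {0,6,8}. Points covered: [0, 1, 2, 3, 4, 5, 6, 7, 8].
  Class 3 (3 blocks): {0,5,7}; {1,4,8}; {2,3,6}. Points covered: [0, 1, 2, 3, 4, 5, 6, 7, 8].
  Class 4 (3 blocks): {1,6,7}; {2,5,8}; {0,3,4}. Points covered: [0, 1, 2, 3, 4, 5, 6, 7, 8].
All classes full (size 3)? YES. All classes cover every point? YES.
Resolvable? YES.

YES
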